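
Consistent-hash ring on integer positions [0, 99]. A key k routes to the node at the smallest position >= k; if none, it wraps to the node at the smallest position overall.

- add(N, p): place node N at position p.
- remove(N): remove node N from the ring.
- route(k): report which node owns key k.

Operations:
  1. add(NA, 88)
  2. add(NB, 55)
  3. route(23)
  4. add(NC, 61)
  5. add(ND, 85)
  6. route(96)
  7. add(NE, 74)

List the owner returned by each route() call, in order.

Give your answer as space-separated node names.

Answer: NB NB

Derivation:
Op 1: add NA@88 -> ring=[88:NA]
Op 2: add NB@55 -> ring=[55:NB,88:NA]
Op 3: route key 23: smallest pos >= 23 is 55 -> NB
Op 4: add NC@61 -> ring=[55:NB,61:NC,88:NA]
Op 5: add ND@85 -> ring=[55:NB,61:NC,85:ND,88:NA]
Op 6: route key 96: none >= 96, wrap to smallest pos 55 -> NB
Op 7: add NE@74 -> ring=[55:NB,61:NC,74:NE,85:ND,88:NA]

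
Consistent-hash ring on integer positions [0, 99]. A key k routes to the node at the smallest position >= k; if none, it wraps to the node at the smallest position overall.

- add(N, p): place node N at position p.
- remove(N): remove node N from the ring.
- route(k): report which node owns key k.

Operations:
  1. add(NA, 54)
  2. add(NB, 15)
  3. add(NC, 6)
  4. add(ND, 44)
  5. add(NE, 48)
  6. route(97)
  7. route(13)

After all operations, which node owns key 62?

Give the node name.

Op 1: add NA@54 -> ring=[54:NA]
Op 2: add NB@15 -> ring=[15:NB,54:NA]
Op 3: add NC@6 -> ring=[6:NC,15:NB,54:NA]
Op 4: add ND@44 -> ring=[6:NC,15:NB,44:ND,54:NA]
Op 5: add NE@48 -> ring=[6:NC,15:NB,44:ND,48:NE,54:NA]
Op 6: route key 97: none >= 97, wrap to smallest pos 6 -> NC
Op 7: route key 13: smallest pos >= 13 is 15 -> NB
Final route key 62: none >= 62, wrap to smallest pos 6 -> NC

Answer: NC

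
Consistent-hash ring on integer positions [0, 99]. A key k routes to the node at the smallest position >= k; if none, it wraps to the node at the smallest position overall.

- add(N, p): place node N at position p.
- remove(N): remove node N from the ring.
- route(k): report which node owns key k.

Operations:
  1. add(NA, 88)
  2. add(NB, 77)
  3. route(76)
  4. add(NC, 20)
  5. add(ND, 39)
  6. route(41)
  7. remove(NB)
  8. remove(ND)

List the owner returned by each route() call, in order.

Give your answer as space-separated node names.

Op 1: add NA@88 -> ring=[88:NA]
Op 2: add NB@77 -> ring=[77:NB,88:NA]
Op 3: route key 76: smallest pos >= 76 is 77 -> NB
Op 4: add NC@20 -> ring=[20:NC,77:NB,88:NA]
Op 5: add ND@39 -> ring=[20:NC,39:ND,77:NB,88:NA]
Op 6: route key 41: smallest pos >= 41 is 77 -> NB
Op 7: remove NB -> ring=[20:NC,39:ND,88:NA]
Op 8: remove ND -> ring=[20:NC,88:NA]

Answer: NB NB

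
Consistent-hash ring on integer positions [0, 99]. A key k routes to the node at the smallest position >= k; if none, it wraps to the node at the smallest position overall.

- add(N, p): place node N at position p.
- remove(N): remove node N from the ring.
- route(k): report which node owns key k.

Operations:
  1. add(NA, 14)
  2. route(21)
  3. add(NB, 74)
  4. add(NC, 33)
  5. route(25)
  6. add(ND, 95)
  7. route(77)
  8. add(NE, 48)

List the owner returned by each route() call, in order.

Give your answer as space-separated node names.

Op 1: add NA@14 -> ring=[14:NA]
Op 2: route key 21: none >= 21, wrap to smallest pos 14 -> NA
Op 3: add NB@74 -> ring=[14:NA,74:NB]
Op 4: add NC@33 -> ring=[14:NA,33:NC,74:NB]
Op 5: route key 25: smallest pos >= 25 is 33 -> NC
Op 6: add ND@95 -> ring=[14:NA,33:NC,74:NB,95:ND]
Op 7: route key 77: smallest pos >= 77 is 95 -> ND
Op 8: add NE@48 -> ring=[14:NA,33:NC,48:NE,74:NB,95:ND]

Answer: NA NC ND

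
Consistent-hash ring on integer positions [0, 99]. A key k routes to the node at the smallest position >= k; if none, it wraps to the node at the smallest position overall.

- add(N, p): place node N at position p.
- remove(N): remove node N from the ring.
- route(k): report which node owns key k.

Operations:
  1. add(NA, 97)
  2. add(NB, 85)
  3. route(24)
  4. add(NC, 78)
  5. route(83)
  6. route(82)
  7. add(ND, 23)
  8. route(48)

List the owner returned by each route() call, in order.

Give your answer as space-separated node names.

Op 1: add NA@97 -> ring=[97:NA]
Op 2: add NB@85 -> ring=[85:NB,97:NA]
Op 3: route key 24: smallest pos >= 24 is 85 -> NB
Op 4: add NC@78 -> ring=[78:NC,85:NB,97:NA]
Op 5: route key 83: smallest pos >= 83 is 85 -> NB
Op 6: route key 82: smallest pos >= 82 is 85 -> NB
Op 7: add ND@23 -> ring=[23:ND,78:NC,85:NB,97:NA]
Op 8: route key 48: smallest pos >= 48 is 78 -> NC

Answer: NB NB NB NC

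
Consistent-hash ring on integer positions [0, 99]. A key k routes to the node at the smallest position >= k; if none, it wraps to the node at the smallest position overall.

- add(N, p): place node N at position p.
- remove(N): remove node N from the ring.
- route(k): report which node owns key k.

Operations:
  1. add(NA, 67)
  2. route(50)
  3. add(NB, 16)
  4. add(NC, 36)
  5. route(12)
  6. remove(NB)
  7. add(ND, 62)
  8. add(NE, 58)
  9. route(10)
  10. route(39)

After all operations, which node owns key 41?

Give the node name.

Answer: NE

Derivation:
Op 1: add NA@67 -> ring=[67:NA]
Op 2: route key 50: smallest pos >= 50 is 67 -> NA
Op 3: add NB@16 -> ring=[16:NB,67:NA]
Op 4: add NC@36 -> ring=[16:NB,36:NC,67:NA]
Op 5: route key 12: smallest pos >= 12 is 16 -> NB
Op 6: remove NB -> ring=[36:NC,67:NA]
Op 7: add ND@62 -> ring=[36:NC,62:ND,67:NA]
Op 8: add NE@58 -> ring=[36:NC,58:NE,62:ND,67:NA]
Op 9: route key 10: smallest pos >= 10 is 36 -> NC
Op 10: route key 39: smallest pos >= 39 is 58 -> NE
Final route key 41: smallest pos >= 41 is 58 -> NE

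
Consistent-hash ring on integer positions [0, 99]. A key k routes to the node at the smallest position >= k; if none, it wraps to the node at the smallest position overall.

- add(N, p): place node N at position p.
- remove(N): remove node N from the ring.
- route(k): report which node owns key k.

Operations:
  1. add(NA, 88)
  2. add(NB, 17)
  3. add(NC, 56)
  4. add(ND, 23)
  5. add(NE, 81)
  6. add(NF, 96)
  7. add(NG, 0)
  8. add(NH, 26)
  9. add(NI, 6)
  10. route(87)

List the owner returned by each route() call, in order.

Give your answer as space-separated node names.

Answer: NA

Derivation:
Op 1: add NA@88 -> ring=[88:NA]
Op 2: add NB@17 -> ring=[17:NB,88:NA]
Op 3: add NC@56 -> ring=[17:NB,56:NC,88:NA]
Op 4: add ND@23 -> ring=[17:NB,23:ND,56:NC,88:NA]
Op 5: add NE@81 -> ring=[17:NB,23:ND,56:NC,81:NE,88:NA]
Op 6: add NF@96 -> ring=[17:NB,23:ND,56:NC,81:NE,88:NA,96:NF]
Op 7: add NG@0 -> ring=[0:NG,17:NB,23:ND,56:NC,81:NE,88:NA,96:NF]
Op 8: add NH@26 -> ring=[0:NG,17:NB,23:ND,26:NH,56:NC,81:NE,88:NA,96:NF]
Op 9: add NI@6 -> ring=[0:NG,6:NI,17:NB,23:ND,26:NH,56:NC,81:NE,88:NA,96:NF]
Op 10: route key 87: smallest pos >= 87 is 88 -> NA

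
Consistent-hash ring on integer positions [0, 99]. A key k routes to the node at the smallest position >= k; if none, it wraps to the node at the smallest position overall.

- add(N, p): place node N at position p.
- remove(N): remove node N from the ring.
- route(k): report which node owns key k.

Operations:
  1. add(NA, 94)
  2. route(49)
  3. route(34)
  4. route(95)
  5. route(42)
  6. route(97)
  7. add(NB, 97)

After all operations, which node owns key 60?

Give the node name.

Answer: NA

Derivation:
Op 1: add NA@94 -> ring=[94:NA]
Op 2: route key 49: smallest pos >= 49 is 94 -> NA
Op 3: route key 34: smallest pos >= 34 is 94 -> NA
Op 4: route key 95: none >= 95, wrap to smallest pos 94 -> NA
Op 5: route key 42: smallest pos >= 42 is 94 -> NA
Op 6: route key 97: none >= 97, wrap to smallest pos 94 -> NA
Op 7: add NB@97 -> ring=[94:NA,97:NB]
Final route key 60: smallest pos >= 60 is 94 -> NA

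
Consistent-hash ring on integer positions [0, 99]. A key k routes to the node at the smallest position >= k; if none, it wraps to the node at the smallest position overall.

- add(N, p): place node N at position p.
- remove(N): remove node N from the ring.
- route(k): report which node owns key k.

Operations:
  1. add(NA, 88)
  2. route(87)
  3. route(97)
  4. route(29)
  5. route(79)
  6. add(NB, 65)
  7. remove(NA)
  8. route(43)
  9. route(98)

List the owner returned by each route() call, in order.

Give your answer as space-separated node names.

Answer: NA NA NA NA NB NB

Derivation:
Op 1: add NA@88 -> ring=[88:NA]
Op 2: route key 87: smallest pos >= 87 is 88 -> NA
Op 3: route key 97: none >= 97, wrap to smallest pos 88 -> NA
Op 4: route key 29: smallest pos >= 29 is 88 -> NA
Op 5: route key 79: smallest pos >= 79 is 88 -> NA
Op 6: add NB@65 -> ring=[65:NB,88:NA]
Op 7: remove NA -> ring=[65:NB]
Op 8: route key 43: smallest pos >= 43 is 65 -> NB
Op 9: route key 98: none >= 98, wrap to smallest pos 65 -> NB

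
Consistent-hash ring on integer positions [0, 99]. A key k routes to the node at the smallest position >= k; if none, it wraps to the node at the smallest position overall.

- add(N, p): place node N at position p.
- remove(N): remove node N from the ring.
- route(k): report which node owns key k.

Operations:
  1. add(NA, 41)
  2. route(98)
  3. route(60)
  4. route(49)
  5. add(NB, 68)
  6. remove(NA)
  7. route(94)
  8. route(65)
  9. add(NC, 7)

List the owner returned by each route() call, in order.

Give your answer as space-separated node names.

Op 1: add NA@41 -> ring=[41:NA]
Op 2: route key 98: none >= 98, wrap to smallest pos 41 -> NA
Op 3: route key 60: none >= 60, wrap to smallest pos 41 -> NA
Op 4: route key 49: none >= 49, wrap to smallest pos 41 -> NA
Op 5: add NB@68 -> ring=[41:NA,68:NB]
Op 6: remove NA -> ring=[68:NB]
Op 7: route key 94: none >= 94, wrap to smallest pos 68 -> NB
Op 8: route key 65: smallest pos >= 65 is 68 -> NB
Op 9: add NC@7 -> ring=[7:NC,68:NB]

Answer: NA NA NA NB NB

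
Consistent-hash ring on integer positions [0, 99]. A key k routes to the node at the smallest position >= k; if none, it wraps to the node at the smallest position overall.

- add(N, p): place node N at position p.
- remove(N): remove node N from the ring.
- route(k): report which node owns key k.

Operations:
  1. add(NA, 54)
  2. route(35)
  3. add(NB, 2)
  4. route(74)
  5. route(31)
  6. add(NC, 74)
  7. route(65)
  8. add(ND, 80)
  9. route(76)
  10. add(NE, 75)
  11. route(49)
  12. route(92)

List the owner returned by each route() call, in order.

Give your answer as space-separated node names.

Op 1: add NA@54 -> ring=[54:NA]
Op 2: route key 35: smallest pos >= 35 is 54 -> NA
Op 3: add NB@2 -> ring=[2:NB,54:NA]
Op 4: route key 74: none >= 74, wrap to smallest pos 2 -> NB
Op 5: route key 31: smallest pos >= 31 is 54 -> NA
Op 6: add NC@74 -> ring=[2:NB,54:NA,74:NC]
Op 7: route key 65: smallest pos >= 65 is 74 -> NC
Op 8: add ND@80 -> ring=[2:NB,54:NA,74:NC,80:ND]
Op 9: route key 76: smallest pos >= 76 is 80 -> ND
Op 10: add NE@75 -> ring=[2:NB,54:NA,74:NC,75:NE,80:ND]
Op 11: route key 49: smallest pos >= 49 is 54 -> NA
Op 12: route key 92: none >= 92, wrap to smallest pos 2 -> NB

Answer: NA NB NA NC ND NA NB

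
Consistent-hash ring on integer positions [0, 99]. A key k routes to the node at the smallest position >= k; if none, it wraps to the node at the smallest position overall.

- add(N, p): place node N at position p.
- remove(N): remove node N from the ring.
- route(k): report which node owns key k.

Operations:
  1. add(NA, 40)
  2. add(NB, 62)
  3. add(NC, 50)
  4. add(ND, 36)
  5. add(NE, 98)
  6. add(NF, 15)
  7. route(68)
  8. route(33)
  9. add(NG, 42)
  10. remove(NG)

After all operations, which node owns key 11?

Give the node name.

Answer: NF

Derivation:
Op 1: add NA@40 -> ring=[40:NA]
Op 2: add NB@62 -> ring=[40:NA,62:NB]
Op 3: add NC@50 -> ring=[40:NA,50:NC,62:NB]
Op 4: add ND@36 -> ring=[36:ND,40:NA,50:NC,62:NB]
Op 5: add NE@98 -> ring=[36:ND,40:NA,50:NC,62:NB,98:NE]
Op 6: add NF@15 -> ring=[15:NF,36:ND,40:NA,50:NC,62:NB,98:NE]
Op 7: route key 68: smallest pos >= 68 is 98 -> NE
Op 8: route key 33: smallest pos >= 33 is 36 -> ND
Op 9: add NG@42 -> ring=[15:NF,36:ND,40:NA,42:NG,50:NC,62:NB,98:NE]
Op 10: remove NG -> ring=[15:NF,36:ND,40:NA,50:NC,62:NB,98:NE]
Final route key 11: smallest pos >= 11 is 15 -> NF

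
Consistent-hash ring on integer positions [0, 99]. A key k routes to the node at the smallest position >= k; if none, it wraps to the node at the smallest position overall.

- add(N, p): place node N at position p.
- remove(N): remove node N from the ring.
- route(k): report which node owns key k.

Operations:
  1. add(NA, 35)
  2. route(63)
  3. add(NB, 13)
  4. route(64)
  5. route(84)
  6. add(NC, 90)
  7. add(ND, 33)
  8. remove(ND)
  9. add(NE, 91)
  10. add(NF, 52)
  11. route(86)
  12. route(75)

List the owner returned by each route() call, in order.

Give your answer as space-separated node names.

Op 1: add NA@35 -> ring=[35:NA]
Op 2: route key 63: none >= 63, wrap to smallest pos 35 -> NA
Op 3: add NB@13 -> ring=[13:NB,35:NA]
Op 4: route key 64: none >= 64, wrap to smallest pos 13 -> NB
Op 5: route key 84: none >= 84, wrap to smallest pos 13 -> NB
Op 6: add NC@90 -> ring=[13:NB,35:NA,90:NC]
Op 7: add ND@33 -> ring=[13:NB,33:ND,35:NA,90:NC]
Op 8: remove ND -> ring=[13:NB,35:NA,90:NC]
Op 9: add NE@91 -> ring=[13:NB,35:NA,90:NC,91:NE]
Op 10: add NF@52 -> ring=[13:NB,35:NA,52:NF,90:NC,91:NE]
Op 11: route key 86: smallest pos >= 86 is 90 -> NC
Op 12: route key 75: smallest pos >= 75 is 90 -> NC

Answer: NA NB NB NC NC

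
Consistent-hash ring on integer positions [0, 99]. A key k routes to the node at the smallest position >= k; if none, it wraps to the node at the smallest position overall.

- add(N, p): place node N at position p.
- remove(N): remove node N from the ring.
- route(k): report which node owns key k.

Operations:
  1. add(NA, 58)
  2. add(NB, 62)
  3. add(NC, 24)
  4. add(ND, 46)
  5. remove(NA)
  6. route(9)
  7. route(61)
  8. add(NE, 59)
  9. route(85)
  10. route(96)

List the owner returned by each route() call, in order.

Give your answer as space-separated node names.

Op 1: add NA@58 -> ring=[58:NA]
Op 2: add NB@62 -> ring=[58:NA,62:NB]
Op 3: add NC@24 -> ring=[24:NC,58:NA,62:NB]
Op 4: add ND@46 -> ring=[24:NC,46:ND,58:NA,62:NB]
Op 5: remove NA -> ring=[24:NC,46:ND,62:NB]
Op 6: route key 9: smallest pos >= 9 is 24 -> NC
Op 7: route key 61: smallest pos >= 61 is 62 -> NB
Op 8: add NE@59 -> ring=[24:NC,46:ND,59:NE,62:NB]
Op 9: route key 85: none >= 85, wrap to smallest pos 24 -> NC
Op 10: route key 96: none >= 96, wrap to smallest pos 24 -> NC

Answer: NC NB NC NC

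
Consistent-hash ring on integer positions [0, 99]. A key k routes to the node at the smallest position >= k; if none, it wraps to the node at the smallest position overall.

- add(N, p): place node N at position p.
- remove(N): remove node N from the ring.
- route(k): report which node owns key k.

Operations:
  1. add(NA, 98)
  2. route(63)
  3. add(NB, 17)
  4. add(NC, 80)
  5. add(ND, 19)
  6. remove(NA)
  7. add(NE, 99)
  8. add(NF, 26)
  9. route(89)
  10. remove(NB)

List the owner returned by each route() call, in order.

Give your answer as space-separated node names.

Op 1: add NA@98 -> ring=[98:NA]
Op 2: route key 63: smallest pos >= 63 is 98 -> NA
Op 3: add NB@17 -> ring=[17:NB,98:NA]
Op 4: add NC@80 -> ring=[17:NB,80:NC,98:NA]
Op 5: add ND@19 -> ring=[17:NB,19:ND,80:NC,98:NA]
Op 6: remove NA -> ring=[17:NB,19:ND,80:NC]
Op 7: add NE@99 -> ring=[17:NB,19:ND,80:NC,99:NE]
Op 8: add NF@26 -> ring=[17:NB,19:ND,26:NF,80:NC,99:NE]
Op 9: route key 89: smallest pos >= 89 is 99 -> NE
Op 10: remove NB -> ring=[19:ND,26:NF,80:NC,99:NE]

Answer: NA NE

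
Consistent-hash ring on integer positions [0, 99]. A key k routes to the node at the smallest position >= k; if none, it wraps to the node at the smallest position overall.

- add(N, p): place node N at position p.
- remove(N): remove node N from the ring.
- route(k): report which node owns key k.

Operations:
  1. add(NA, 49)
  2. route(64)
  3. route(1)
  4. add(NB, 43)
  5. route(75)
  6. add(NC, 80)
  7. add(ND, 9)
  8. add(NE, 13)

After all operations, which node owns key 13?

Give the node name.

Op 1: add NA@49 -> ring=[49:NA]
Op 2: route key 64: none >= 64, wrap to smallest pos 49 -> NA
Op 3: route key 1: smallest pos >= 1 is 49 -> NA
Op 4: add NB@43 -> ring=[43:NB,49:NA]
Op 5: route key 75: none >= 75, wrap to smallest pos 43 -> NB
Op 6: add NC@80 -> ring=[43:NB,49:NA,80:NC]
Op 7: add ND@9 -> ring=[9:ND,43:NB,49:NA,80:NC]
Op 8: add NE@13 -> ring=[9:ND,13:NE,43:NB,49:NA,80:NC]
Final route key 13: smallest pos >= 13 is 13 -> NE

Answer: NE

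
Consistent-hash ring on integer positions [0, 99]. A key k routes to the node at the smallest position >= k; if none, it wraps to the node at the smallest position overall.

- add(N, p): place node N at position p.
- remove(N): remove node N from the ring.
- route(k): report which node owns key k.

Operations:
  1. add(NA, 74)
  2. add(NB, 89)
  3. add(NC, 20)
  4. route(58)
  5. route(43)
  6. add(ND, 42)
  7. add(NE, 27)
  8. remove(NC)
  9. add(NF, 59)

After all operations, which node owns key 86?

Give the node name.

Answer: NB

Derivation:
Op 1: add NA@74 -> ring=[74:NA]
Op 2: add NB@89 -> ring=[74:NA,89:NB]
Op 3: add NC@20 -> ring=[20:NC,74:NA,89:NB]
Op 4: route key 58: smallest pos >= 58 is 74 -> NA
Op 5: route key 43: smallest pos >= 43 is 74 -> NA
Op 6: add ND@42 -> ring=[20:NC,42:ND,74:NA,89:NB]
Op 7: add NE@27 -> ring=[20:NC,27:NE,42:ND,74:NA,89:NB]
Op 8: remove NC -> ring=[27:NE,42:ND,74:NA,89:NB]
Op 9: add NF@59 -> ring=[27:NE,42:ND,59:NF,74:NA,89:NB]
Final route key 86: smallest pos >= 86 is 89 -> NB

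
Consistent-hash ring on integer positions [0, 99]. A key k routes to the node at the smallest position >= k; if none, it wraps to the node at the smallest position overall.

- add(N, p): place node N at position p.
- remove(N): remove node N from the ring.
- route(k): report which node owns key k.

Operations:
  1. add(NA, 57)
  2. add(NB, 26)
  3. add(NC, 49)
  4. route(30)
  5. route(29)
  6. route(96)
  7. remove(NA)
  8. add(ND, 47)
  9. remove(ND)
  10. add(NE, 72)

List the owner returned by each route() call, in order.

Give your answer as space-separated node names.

Op 1: add NA@57 -> ring=[57:NA]
Op 2: add NB@26 -> ring=[26:NB,57:NA]
Op 3: add NC@49 -> ring=[26:NB,49:NC,57:NA]
Op 4: route key 30: smallest pos >= 30 is 49 -> NC
Op 5: route key 29: smallest pos >= 29 is 49 -> NC
Op 6: route key 96: none >= 96, wrap to smallest pos 26 -> NB
Op 7: remove NA -> ring=[26:NB,49:NC]
Op 8: add ND@47 -> ring=[26:NB,47:ND,49:NC]
Op 9: remove ND -> ring=[26:NB,49:NC]
Op 10: add NE@72 -> ring=[26:NB,49:NC,72:NE]

Answer: NC NC NB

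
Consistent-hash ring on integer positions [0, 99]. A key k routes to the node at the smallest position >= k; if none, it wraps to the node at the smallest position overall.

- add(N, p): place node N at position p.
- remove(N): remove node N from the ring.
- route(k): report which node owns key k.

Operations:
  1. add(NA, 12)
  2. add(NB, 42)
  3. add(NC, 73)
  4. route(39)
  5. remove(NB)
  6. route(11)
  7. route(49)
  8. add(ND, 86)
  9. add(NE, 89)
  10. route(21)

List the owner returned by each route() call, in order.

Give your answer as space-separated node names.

Op 1: add NA@12 -> ring=[12:NA]
Op 2: add NB@42 -> ring=[12:NA,42:NB]
Op 3: add NC@73 -> ring=[12:NA,42:NB,73:NC]
Op 4: route key 39: smallest pos >= 39 is 42 -> NB
Op 5: remove NB -> ring=[12:NA,73:NC]
Op 6: route key 11: smallest pos >= 11 is 12 -> NA
Op 7: route key 49: smallest pos >= 49 is 73 -> NC
Op 8: add ND@86 -> ring=[12:NA,73:NC,86:ND]
Op 9: add NE@89 -> ring=[12:NA,73:NC,86:ND,89:NE]
Op 10: route key 21: smallest pos >= 21 is 73 -> NC

Answer: NB NA NC NC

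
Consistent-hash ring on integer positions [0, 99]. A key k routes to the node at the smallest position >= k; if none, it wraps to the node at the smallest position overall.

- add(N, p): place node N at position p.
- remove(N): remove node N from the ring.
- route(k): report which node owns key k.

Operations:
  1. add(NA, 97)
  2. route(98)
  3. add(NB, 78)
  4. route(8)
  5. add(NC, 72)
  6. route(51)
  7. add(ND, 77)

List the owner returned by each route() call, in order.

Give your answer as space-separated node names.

Answer: NA NB NC

Derivation:
Op 1: add NA@97 -> ring=[97:NA]
Op 2: route key 98: none >= 98, wrap to smallest pos 97 -> NA
Op 3: add NB@78 -> ring=[78:NB,97:NA]
Op 4: route key 8: smallest pos >= 8 is 78 -> NB
Op 5: add NC@72 -> ring=[72:NC,78:NB,97:NA]
Op 6: route key 51: smallest pos >= 51 is 72 -> NC
Op 7: add ND@77 -> ring=[72:NC,77:ND,78:NB,97:NA]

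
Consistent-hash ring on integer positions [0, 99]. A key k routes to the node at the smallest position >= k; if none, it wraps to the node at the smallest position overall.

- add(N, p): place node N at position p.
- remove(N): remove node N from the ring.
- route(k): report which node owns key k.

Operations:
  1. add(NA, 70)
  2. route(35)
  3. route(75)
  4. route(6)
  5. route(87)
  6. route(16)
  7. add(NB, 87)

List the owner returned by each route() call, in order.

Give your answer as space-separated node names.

Op 1: add NA@70 -> ring=[70:NA]
Op 2: route key 35: smallest pos >= 35 is 70 -> NA
Op 3: route key 75: none >= 75, wrap to smallest pos 70 -> NA
Op 4: route key 6: smallest pos >= 6 is 70 -> NA
Op 5: route key 87: none >= 87, wrap to smallest pos 70 -> NA
Op 6: route key 16: smallest pos >= 16 is 70 -> NA
Op 7: add NB@87 -> ring=[70:NA,87:NB]

Answer: NA NA NA NA NA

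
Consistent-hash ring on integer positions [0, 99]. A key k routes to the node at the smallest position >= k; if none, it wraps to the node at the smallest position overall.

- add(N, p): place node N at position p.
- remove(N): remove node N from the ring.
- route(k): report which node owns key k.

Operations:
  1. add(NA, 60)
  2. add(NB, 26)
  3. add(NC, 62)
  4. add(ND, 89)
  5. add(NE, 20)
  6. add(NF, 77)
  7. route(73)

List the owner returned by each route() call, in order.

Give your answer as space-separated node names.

Answer: NF

Derivation:
Op 1: add NA@60 -> ring=[60:NA]
Op 2: add NB@26 -> ring=[26:NB,60:NA]
Op 3: add NC@62 -> ring=[26:NB,60:NA,62:NC]
Op 4: add ND@89 -> ring=[26:NB,60:NA,62:NC,89:ND]
Op 5: add NE@20 -> ring=[20:NE,26:NB,60:NA,62:NC,89:ND]
Op 6: add NF@77 -> ring=[20:NE,26:NB,60:NA,62:NC,77:NF,89:ND]
Op 7: route key 73: smallest pos >= 73 is 77 -> NF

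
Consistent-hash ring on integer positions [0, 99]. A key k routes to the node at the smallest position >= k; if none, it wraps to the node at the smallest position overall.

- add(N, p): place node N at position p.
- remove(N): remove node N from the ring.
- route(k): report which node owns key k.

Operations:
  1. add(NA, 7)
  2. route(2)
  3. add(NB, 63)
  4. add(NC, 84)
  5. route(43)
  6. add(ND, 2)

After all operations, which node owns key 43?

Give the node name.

Op 1: add NA@7 -> ring=[7:NA]
Op 2: route key 2: smallest pos >= 2 is 7 -> NA
Op 3: add NB@63 -> ring=[7:NA,63:NB]
Op 4: add NC@84 -> ring=[7:NA,63:NB,84:NC]
Op 5: route key 43: smallest pos >= 43 is 63 -> NB
Op 6: add ND@2 -> ring=[2:ND,7:NA,63:NB,84:NC]
Final route key 43: smallest pos >= 43 is 63 -> NB

Answer: NB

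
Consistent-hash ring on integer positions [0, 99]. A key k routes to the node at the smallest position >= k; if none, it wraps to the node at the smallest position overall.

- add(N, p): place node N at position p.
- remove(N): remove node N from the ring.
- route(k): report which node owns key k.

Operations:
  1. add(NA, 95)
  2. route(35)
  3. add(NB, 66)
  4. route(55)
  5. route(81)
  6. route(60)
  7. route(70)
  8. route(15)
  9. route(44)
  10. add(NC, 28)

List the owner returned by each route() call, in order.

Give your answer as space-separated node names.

Answer: NA NB NA NB NA NB NB

Derivation:
Op 1: add NA@95 -> ring=[95:NA]
Op 2: route key 35: smallest pos >= 35 is 95 -> NA
Op 3: add NB@66 -> ring=[66:NB,95:NA]
Op 4: route key 55: smallest pos >= 55 is 66 -> NB
Op 5: route key 81: smallest pos >= 81 is 95 -> NA
Op 6: route key 60: smallest pos >= 60 is 66 -> NB
Op 7: route key 70: smallest pos >= 70 is 95 -> NA
Op 8: route key 15: smallest pos >= 15 is 66 -> NB
Op 9: route key 44: smallest pos >= 44 is 66 -> NB
Op 10: add NC@28 -> ring=[28:NC,66:NB,95:NA]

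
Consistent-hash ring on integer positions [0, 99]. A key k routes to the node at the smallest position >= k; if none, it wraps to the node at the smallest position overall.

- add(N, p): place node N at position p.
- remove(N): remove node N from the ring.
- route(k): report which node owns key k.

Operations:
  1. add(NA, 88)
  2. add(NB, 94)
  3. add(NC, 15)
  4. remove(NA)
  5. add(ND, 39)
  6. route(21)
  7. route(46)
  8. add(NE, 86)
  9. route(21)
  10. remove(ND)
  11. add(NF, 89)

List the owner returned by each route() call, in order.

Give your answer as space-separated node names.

Answer: ND NB ND

Derivation:
Op 1: add NA@88 -> ring=[88:NA]
Op 2: add NB@94 -> ring=[88:NA,94:NB]
Op 3: add NC@15 -> ring=[15:NC,88:NA,94:NB]
Op 4: remove NA -> ring=[15:NC,94:NB]
Op 5: add ND@39 -> ring=[15:NC,39:ND,94:NB]
Op 6: route key 21: smallest pos >= 21 is 39 -> ND
Op 7: route key 46: smallest pos >= 46 is 94 -> NB
Op 8: add NE@86 -> ring=[15:NC,39:ND,86:NE,94:NB]
Op 9: route key 21: smallest pos >= 21 is 39 -> ND
Op 10: remove ND -> ring=[15:NC,86:NE,94:NB]
Op 11: add NF@89 -> ring=[15:NC,86:NE,89:NF,94:NB]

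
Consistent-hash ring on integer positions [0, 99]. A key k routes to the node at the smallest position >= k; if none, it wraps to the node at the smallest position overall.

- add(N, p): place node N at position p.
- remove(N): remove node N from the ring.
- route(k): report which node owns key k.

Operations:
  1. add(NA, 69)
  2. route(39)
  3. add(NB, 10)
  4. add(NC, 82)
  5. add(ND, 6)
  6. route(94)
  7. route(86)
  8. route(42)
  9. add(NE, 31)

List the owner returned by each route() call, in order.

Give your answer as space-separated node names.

Op 1: add NA@69 -> ring=[69:NA]
Op 2: route key 39: smallest pos >= 39 is 69 -> NA
Op 3: add NB@10 -> ring=[10:NB,69:NA]
Op 4: add NC@82 -> ring=[10:NB,69:NA,82:NC]
Op 5: add ND@6 -> ring=[6:ND,10:NB,69:NA,82:NC]
Op 6: route key 94: none >= 94, wrap to smallest pos 6 -> ND
Op 7: route key 86: none >= 86, wrap to smallest pos 6 -> ND
Op 8: route key 42: smallest pos >= 42 is 69 -> NA
Op 9: add NE@31 -> ring=[6:ND,10:NB,31:NE,69:NA,82:NC]

Answer: NA ND ND NA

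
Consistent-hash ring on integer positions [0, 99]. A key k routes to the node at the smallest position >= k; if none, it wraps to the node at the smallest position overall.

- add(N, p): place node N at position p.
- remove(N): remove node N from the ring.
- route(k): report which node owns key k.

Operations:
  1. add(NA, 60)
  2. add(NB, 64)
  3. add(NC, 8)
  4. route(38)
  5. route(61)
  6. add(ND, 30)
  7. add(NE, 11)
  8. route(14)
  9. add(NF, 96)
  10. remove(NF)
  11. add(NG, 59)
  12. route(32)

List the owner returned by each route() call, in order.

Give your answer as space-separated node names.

Answer: NA NB ND NG

Derivation:
Op 1: add NA@60 -> ring=[60:NA]
Op 2: add NB@64 -> ring=[60:NA,64:NB]
Op 3: add NC@8 -> ring=[8:NC,60:NA,64:NB]
Op 4: route key 38: smallest pos >= 38 is 60 -> NA
Op 5: route key 61: smallest pos >= 61 is 64 -> NB
Op 6: add ND@30 -> ring=[8:NC,30:ND,60:NA,64:NB]
Op 7: add NE@11 -> ring=[8:NC,11:NE,30:ND,60:NA,64:NB]
Op 8: route key 14: smallest pos >= 14 is 30 -> ND
Op 9: add NF@96 -> ring=[8:NC,11:NE,30:ND,60:NA,64:NB,96:NF]
Op 10: remove NF -> ring=[8:NC,11:NE,30:ND,60:NA,64:NB]
Op 11: add NG@59 -> ring=[8:NC,11:NE,30:ND,59:NG,60:NA,64:NB]
Op 12: route key 32: smallest pos >= 32 is 59 -> NG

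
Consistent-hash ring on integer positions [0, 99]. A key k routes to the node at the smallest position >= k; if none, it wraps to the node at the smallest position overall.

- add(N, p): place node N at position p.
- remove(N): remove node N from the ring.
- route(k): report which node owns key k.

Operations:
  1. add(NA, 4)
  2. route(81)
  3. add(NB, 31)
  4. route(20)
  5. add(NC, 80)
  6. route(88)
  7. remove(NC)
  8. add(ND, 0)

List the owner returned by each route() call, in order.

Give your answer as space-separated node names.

Op 1: add NA@4 -> ring=[4:NA]
Op 2: route key 81: none >= 81, wrap to smallest pos 4 -> NA
Op 3: add NB@31 -> ring=[4:NA,31:NB]
Op 4: route key 20: smallest pos >= 20 is 31 -> NB
Op 5: add NC@80 -> ring=[4:NA,31:NB,80:NC]
Op 6: route key 88: none >= 88, wrap to smallest pos 4 -> NA
Op 7: remove NC -> ring=[4:NA,31:NB]
Op 8: add ND@0 -> ring=[0:ND,4:NA,31:NB]

Answer: NA NB NA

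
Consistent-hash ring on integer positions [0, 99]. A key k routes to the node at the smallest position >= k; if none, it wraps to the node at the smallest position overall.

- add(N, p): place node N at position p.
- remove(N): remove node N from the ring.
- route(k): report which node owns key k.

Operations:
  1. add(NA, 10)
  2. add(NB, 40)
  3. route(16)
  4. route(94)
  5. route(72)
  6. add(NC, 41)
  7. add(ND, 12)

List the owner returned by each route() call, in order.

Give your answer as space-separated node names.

Answer: NB NA NA

Derivation:
Op 1: add NA@10 -> ring=[10:NA]
Op 2: add NB@40 -> ring=[10:NA,40:NB]
Op 3: route key 16: smallest pos >= 16 is 40 -> NB
Op 4: route key 94: none >= 94, wrap to smallest pos 10 -> NA
Op 5: route key 72: none >= 72, wrap to smallest pos 10 -> NA
Op 6: add NC@41 -> ring=[10:NA,40:NB,41:NC]
Op 7: add ND@12 -> ring=[10:NA,12:ND,40:NB,41:NC]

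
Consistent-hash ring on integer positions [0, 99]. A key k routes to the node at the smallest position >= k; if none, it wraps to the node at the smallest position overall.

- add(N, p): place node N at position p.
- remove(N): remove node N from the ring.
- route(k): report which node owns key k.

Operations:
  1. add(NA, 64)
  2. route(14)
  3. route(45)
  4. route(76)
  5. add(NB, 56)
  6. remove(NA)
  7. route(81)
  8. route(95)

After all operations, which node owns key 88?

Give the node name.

Op 1: add NA@64 -> ring=[64:NA]
Op 2: route key 14: smallest pos >= 14 is 64 -> NA
Op 3: route key 45: smallest pos >= 45 is 64 -> NA
Op 4: route key 76: none >= 76, wrap to smallest pos 64 -> NA
Op 5: add NB@56 -> ring=[56:NB,64:NA]
Op 6: remove NA -> ring=[56:NB]
Op 7: route key 81: none >= 81, wrap to smallest pos 56 -> NB
Op 8: route key 95: none >= 95, wrap to smallest pos 56 -> NB
Final route key 88: none >= 88, wrap to smallest pos 56 -> NB

Answer: NB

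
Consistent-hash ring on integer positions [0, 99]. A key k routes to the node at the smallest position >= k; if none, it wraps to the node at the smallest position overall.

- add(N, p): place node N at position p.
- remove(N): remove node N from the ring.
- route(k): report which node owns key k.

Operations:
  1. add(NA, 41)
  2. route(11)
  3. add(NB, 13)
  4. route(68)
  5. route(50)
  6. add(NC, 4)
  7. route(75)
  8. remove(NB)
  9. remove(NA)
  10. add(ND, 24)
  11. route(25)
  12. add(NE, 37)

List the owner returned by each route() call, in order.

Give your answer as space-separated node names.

Op 1: add NA@41 -> ring=[41:NA]
Op 2: route key 11: smallest pos >= 11 is 41 -> NA
Op 3: add NB@13 -> ring=[13:NB,41:NA]
Op 4: route key 68: none >= 68, wrap to smallest pos 13 -> NB
Op 5: route key 50: none >= 50, wrap to smallest pos 13 -> NB
Op 6: add NC@4 -> ring=[4:NC,13:NB,41:NA]
Op 7: route key 75: none >= 75, wrap to smallest pos 4 -> NC
Op 8: remove NB -> ring=[4:NC,41:NA]
Op 9: remove NA -> ring=[4:NC]
Op 10: add ND@24 -> ring=[4:NC,24:ND]
Op 11: route key 25: none >= 25, wrap to smallest pos 4 -> NC
Op 12: add NE@37 -> ring=[4:NC,24:ND,37:NE]

Answer: NA NB NB NC NC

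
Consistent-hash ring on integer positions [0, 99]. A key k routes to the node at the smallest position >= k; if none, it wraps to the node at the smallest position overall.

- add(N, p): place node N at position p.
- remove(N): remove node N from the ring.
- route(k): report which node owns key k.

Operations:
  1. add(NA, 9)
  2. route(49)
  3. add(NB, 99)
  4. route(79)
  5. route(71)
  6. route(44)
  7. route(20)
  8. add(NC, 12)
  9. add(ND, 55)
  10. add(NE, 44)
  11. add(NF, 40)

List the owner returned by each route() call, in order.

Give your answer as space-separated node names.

Op 1: add NA@9 -> ring=[9:NA]
Op 2: route key 49: none >= 49, wrap to smallest pos 9 -> NA
Op 3: add NB@99 -> ring=[9:NA,99:NB]
Op 4: route key 79: smallest pos >= 79 is 99 -> NB
Op 5: route key 71: smallest pos >= 71 is 99 -> NB
Op 6: route key 44: smallest pos >= 44 is 99 -> NB
Op 7: route key 20: smallest pos >= 20 is 99 -> NB
Op 8: add NC@12 -> ring=[9:NA,12:NC,99:NB]
Op 9: add ND@55 -> ring=[9:NA,12:NC,55:ND,99:NB]
Op 10: add NE@44 -> ring=[9:NA,12:NC,44:NE,55:ND,99:NB]
Op 11: add NF@40 -> ring=[9:NA,12:NC,40:NF,44:NE,55:ND,99:NB]

Answer: NA NB NB NB NB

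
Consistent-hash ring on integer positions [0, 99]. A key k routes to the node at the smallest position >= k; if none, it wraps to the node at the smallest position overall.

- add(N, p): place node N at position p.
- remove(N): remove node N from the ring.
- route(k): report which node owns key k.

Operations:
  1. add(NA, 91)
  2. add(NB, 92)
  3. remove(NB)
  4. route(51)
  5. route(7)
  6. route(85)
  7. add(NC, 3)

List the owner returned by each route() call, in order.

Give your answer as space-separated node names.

Op 1: add NA@91 -> ring=[91:NA]
Op 2: add NB@92 -> ring=[91:NA,92:NB]
Op 3: remove NB -> ring=[91:NA]
Op 4: route key 51: smallest pos >= 51 is 91 -> NA
Op 5: route key 7: smallest pos >= 7 is 91 -> NA
Op 6: route key 85: smallest pos >= 85 is 91 -> NA
Op 7: add NC@3 -> ring=[3:NC,91:NA]

Answer: NA NA NA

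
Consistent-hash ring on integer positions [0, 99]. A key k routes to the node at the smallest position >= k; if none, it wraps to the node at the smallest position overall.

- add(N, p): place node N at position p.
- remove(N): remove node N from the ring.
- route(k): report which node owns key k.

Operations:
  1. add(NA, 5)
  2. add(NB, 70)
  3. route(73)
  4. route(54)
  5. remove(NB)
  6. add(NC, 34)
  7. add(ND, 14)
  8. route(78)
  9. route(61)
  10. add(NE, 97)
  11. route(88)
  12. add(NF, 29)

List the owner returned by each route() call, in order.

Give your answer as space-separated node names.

Op 1: add NA@5 -> ring=[5:NA]
Op 2: add NB@70 -> ring=[5:NA,70:NB]
Op 3: route key 73: none >= 73, wrap to smallest pos 5 -> NA
Op 4: route key 54: smallest pos >= 54 is 70 -> NB
Op 5: remove NB -> ring=[5:NA]
Op 6: add NC@34 -> ring=[5:NA,34:NC]
Op 7: add ND@14 -> ring=[5:NA,14:ND,34:NC]
Op 8: route key 78: none >= 78, wrap to smallest pos 5 -> NA
Op 9: route key 61: none >= 61, wrap to smallest pos 5 -> NA
Op 10: add NE@97 -> ring=[5:NA,14:ND,34:NC,97:NE]
Op 11: route key 88: smallest pos >= 88 is 97 -> NE
Op 12: add NF@29 -> ring=[5:NA,14:ND,29:NF,34:NC,97:NE]

Answer: NA NB NA NA NE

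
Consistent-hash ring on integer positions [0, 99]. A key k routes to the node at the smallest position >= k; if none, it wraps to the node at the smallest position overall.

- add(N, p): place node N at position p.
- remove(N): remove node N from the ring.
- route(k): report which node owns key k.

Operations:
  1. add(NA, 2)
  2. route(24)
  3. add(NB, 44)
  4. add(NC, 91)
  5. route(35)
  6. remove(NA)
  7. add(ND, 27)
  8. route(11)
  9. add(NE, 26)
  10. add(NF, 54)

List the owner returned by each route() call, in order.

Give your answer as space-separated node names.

Op 1: add NA@2 -> ring=[2:NA]
Op 2: route key 24: none >= 24, wrap to smallest pos 2 -> NA
Op 3: add NB@44 -> ring=[2:NA,44:NB]
Op 4: add NC@91 -> ring=[2:NA,44:NB,91:NC]
Op 5: route key 35: smallest pos >= 35 is 44 -> NB
Op 6: remove NA -> ring=[44:NB,91:NC]
Op 7: add ND@27 -> ring=[27:ND,44:NB,91:NC]
Op 8: route key 11: smallest pos >= 11 is 27 -> ND
Op 9: add NE@26 -> ring=[26:NE,27:ND,44:NB,91:NC]
Op 10: add NF@54 -> ring=[26:NE,27:ND,44:NB,54:NF,91:NC]

Answer: NA NB ND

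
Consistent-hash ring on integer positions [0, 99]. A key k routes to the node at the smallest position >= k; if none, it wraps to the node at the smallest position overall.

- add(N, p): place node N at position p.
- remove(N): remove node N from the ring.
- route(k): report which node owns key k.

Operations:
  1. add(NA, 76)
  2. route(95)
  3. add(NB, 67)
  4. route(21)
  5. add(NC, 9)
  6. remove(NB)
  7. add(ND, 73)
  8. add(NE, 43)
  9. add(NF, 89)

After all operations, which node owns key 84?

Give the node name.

Op 1: add NA@76 -> ring=[76:NA]
Op 2: route key 95: none >= 95, wrap to smallest pos 76 -> NA
Op 3: add NB@67 -> ring=[67:NB,76:NA]
Op 4: route key 21: smallest pos >= 21 is 67 -> NB
Op 5: add NC@9 -> ring=[9:NC,67:NB,76:NA]
Op 6: remove NB -> ring=[9:NC,76:NA]
Op 7: add ND@73 -> ring=[9:NC,73:ND,76:NA]
Op 8: add NE@43 -> ring=[9:NC,43:NE,73:ND,76:NA]
Op 9: add NF@89 -> ring=[9:NC,43:NE,73:ND,76:NA,89:NF]
Final route key 84: smallest pos >= 84 is 89 -> NF

Answer: NF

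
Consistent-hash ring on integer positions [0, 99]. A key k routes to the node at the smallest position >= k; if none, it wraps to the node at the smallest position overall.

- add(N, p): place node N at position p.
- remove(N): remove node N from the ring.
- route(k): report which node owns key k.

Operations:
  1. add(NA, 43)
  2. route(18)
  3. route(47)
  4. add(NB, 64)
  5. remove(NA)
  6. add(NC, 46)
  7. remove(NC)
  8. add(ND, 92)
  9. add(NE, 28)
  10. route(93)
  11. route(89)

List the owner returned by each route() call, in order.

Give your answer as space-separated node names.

Op 1: add NA@43 -> ring=[43:NA]
Op 2: route key 18: smallest pos >= 18 is 43 -> NA
Op 3: route key 47: none >= 47, wrap to smallest pos 43 -> NA
Op 4: add NB@64 -> ring=[43:NA,64:NB]
Op 5: remove NA -> ring=[64:NB]
Op 6: add NC@46 -> ring=[46:NC,64:NB]
Op 7: remove NC -> ring=[64:NB]
Op 8: add ND@92 -> ring=[64:NB,92:ND]
Op 9: add NE@28 -> ring=[28:NE,64:NB,92:ND]
Op 10: route key 93: none >= 93, wrap to smallest pos 28 -> NE
Op 11: route key 89: smallest pos >= 89 is 92 -> ND

Answer: NA NA NE ND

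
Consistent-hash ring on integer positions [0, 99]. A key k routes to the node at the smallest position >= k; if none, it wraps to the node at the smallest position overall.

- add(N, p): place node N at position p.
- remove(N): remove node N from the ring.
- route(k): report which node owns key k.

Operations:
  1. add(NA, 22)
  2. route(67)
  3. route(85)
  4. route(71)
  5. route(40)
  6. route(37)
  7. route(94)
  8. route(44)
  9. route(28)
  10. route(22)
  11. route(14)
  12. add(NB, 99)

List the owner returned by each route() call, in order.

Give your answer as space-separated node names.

Answer: NA NA NA NA NA NA NA NA NA NA

Derivation:
Op 1: add NA@22 -> ring=[22:NA]
Op 2: route key 67: none >= 67, wrap to smallest pos 22 -> NA
Op 3: route key 85: none >= 85, wrap to smallest pos 22 -> NA
Op 4: route key 71: none >= 71, wrap to smallest pos 22 -> NA
Op 5: route key 40: none >= 40, wrap to smallest pos 22 -> NA
Op 6: route key 37: none >= 37, wrap to smallest pos 22 -> NA
Op 7: route key 94: none >= 94, wrap to smallest pos 22 -> NA
Op 8: route key 44: none >= 44, wrap to smallest pos 22 -> NA
Op 9: route key 28: none >= 28, wrap to smallest pos 22 -> NA
Op 10: route key 22: smallest pos >= 22 is 22 -> NA
Op 11: route key 14: smallest pos >= 14 is 22 -> NA
Op 12: add NB@99 -> ring=[22:NA,99:NB]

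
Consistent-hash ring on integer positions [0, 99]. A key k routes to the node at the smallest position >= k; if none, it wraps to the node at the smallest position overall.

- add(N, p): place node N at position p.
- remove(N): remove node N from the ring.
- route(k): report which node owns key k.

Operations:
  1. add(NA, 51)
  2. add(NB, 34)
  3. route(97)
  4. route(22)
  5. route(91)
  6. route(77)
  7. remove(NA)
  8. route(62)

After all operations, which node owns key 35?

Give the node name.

Op 1: add NA@51 -> ring=[51:NA]
Op 2: add NB@34 -> ring=[34:NB,51:NA]
Op 3: route key 97: none >= 97, wrap to smallest pos 34 -> NB
Op 4: route key 22: smallest pos >= 22 is 34 -> NB
Op 5: route key 91: none >= 91, wrap to smallest pos 34 -> NB
Op 6: route key 77: none >= 77, wrap to smallest pos 34 -> NB
Op 7: remove NA -> ring=[34:NB]
Op 8: route key 62: none >= 62, wrap to smallest pos 34 -> NB
Final route key 35: none >= 35, wrap to smallest pos 34 -> NB

Answer: NB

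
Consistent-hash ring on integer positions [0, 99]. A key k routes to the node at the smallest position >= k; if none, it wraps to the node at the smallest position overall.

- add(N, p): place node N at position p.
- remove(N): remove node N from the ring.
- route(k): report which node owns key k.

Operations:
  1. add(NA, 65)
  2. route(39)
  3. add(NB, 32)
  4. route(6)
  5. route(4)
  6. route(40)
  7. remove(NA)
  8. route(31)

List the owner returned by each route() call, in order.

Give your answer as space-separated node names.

Answer: NA NB NB NA NB

Derivation:
Op 1: add NA@65 -> ring=[65:NA]
Op 2: route key 39: smallest pos >= 39 is 65 -> NA
Op 3: add NB@32 -> ring=[32:NB,65:NA]
Op 4: route key 6: smallest pos >= 6 is 32 -> NB
Op 5: route key 4: smallest pos >= 4 is 32 -> NB
Op 6: route key 40: smallest pos >= 40 is 65 -> NA
Op 7: remove NA -> ring=[32:NB]
Op 8: route key 31: smallest pos >= 31 is 32 -> NB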